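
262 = 262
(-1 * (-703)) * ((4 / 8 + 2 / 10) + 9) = 68191 / 10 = 6819.10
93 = 93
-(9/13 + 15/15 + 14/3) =-6.36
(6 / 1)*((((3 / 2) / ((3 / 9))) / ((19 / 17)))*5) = 2295 / 19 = 120.79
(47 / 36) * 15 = 235 / 12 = 19.58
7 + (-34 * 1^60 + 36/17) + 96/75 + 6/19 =-188039/8075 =-23.29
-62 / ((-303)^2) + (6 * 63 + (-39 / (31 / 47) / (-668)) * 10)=360163953445 / 950590386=378.88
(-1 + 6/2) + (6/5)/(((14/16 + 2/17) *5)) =2522/1125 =2.24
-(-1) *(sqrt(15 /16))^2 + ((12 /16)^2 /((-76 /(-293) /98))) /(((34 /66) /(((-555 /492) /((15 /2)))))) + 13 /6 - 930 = -2514546325 /2542656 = -988.94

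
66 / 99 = 2 / 3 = 0.67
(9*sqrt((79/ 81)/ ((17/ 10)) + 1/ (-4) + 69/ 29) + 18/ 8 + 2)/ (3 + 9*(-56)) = -sqrt(212857187)/ 493986 -17/ 2004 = -0.04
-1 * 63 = -63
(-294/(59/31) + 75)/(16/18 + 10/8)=-168804/4543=-37.16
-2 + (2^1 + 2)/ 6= -1.33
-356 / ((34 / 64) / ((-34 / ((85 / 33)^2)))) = 24811776 / 7225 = 3434.16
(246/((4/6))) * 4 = 1476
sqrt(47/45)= sqrt(235)/15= 1.02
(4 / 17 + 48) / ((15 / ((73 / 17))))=11972 / 867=13.81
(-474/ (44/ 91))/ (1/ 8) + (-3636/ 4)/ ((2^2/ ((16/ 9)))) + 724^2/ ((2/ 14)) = 40270840/ 11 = 3660985.45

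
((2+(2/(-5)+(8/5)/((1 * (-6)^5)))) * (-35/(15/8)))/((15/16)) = -31.85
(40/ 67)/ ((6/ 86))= 1720/ 201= 8.56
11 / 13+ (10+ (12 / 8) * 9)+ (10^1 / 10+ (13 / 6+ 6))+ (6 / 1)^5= 304571 / 39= 7809.51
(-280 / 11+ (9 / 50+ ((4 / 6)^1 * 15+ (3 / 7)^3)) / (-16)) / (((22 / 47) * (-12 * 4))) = 1.16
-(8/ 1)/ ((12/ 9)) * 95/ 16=-285/ 8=-35.62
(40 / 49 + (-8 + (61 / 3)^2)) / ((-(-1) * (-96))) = -4.23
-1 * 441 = -441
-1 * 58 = -58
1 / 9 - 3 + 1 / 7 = -173 / 63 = -2.75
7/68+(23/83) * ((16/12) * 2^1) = 14255/16932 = 0.84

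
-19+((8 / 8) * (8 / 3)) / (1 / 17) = 26.33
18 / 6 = 3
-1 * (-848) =848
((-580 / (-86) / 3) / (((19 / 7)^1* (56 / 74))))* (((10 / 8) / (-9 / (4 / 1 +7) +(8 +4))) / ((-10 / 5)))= -295075 / 4823568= -0.06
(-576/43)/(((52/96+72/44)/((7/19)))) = -1064448/469775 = -2.27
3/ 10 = 0.30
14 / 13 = 1.08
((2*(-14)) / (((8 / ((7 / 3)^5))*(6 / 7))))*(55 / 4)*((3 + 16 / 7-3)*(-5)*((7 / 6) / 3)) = 226474325 / 13122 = 17259.13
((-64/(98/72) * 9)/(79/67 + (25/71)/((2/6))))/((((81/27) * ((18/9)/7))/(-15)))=3312.86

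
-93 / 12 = -31 / 4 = -7.75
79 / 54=1.46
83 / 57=1.46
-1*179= -179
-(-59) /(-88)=-59 /88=-0.67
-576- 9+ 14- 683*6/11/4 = -14611/22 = -664.14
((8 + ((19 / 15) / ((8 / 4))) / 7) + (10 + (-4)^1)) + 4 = 3799 / 210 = 18.09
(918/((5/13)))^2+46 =142421506/25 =5696860.24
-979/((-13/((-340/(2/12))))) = -1997160/13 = -153627.69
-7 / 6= -1.17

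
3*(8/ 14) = 12/ 7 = 1.71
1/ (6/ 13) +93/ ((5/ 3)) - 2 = 55.97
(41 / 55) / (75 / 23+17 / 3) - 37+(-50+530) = 15011669 / 33880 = 443.08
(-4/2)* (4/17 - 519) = 17638/17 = 1037.53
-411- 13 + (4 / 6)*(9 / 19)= -8050 / 19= -423.68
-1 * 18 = -18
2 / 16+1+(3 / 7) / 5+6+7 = 3979 / 280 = 14.21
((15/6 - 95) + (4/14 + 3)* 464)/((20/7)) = 501.22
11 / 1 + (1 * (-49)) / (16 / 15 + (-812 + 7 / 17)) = 2286008 / 206683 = 11.06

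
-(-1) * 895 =895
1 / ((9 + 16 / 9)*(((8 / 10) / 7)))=315 / 388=0.81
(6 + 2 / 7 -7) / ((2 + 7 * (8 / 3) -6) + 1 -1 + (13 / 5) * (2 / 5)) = -375 / 8246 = -0.05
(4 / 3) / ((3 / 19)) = 76 / 9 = 8.44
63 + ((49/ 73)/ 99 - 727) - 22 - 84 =-5564741/ 7227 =-769.99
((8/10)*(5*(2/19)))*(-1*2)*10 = -160/19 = -8.42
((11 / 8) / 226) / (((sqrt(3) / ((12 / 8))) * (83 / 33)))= 0.00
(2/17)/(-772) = -1/6562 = -0.00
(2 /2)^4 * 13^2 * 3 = 507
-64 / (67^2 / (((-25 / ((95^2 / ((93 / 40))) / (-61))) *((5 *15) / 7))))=-680760 / 11343703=-0.06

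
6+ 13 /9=67 /9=7.44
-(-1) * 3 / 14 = 3 / 14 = 0.21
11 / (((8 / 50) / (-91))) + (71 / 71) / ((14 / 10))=-175155 / 28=-6255.54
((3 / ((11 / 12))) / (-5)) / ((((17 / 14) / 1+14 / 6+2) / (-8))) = 12096 / 12815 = 0.94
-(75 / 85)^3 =-0.69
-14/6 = -7/3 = -2.33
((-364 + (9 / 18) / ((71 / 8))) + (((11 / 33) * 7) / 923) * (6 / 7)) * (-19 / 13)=6382442 / 11999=531.91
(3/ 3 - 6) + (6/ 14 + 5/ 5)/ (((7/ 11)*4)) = -435/ 98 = -4.44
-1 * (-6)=6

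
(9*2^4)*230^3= 1752048000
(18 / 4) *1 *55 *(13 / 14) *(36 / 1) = 8273.57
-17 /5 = -3.40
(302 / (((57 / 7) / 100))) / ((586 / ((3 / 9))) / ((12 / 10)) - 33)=26425 / 10203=2.59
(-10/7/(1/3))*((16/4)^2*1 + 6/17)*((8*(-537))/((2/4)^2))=143314560/119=1204324.03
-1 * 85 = -85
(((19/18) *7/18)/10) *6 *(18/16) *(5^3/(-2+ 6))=3325/384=8.66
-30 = -30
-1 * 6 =-6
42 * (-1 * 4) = -168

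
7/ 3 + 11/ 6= 25/ 6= 4.17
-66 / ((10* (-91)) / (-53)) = -1749 / 455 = -3.84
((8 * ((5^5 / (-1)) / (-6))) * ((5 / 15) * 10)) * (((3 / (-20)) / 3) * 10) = -62500 / 9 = -6944.44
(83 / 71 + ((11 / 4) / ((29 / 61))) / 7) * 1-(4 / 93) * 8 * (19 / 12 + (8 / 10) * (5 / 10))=105591911 / 80424540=1.31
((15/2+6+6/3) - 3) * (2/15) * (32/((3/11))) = 1760/9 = 195.56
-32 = -32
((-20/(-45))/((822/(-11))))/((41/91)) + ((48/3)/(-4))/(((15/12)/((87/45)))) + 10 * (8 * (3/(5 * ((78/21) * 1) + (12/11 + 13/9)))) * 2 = 917364591466/55457904825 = 16.54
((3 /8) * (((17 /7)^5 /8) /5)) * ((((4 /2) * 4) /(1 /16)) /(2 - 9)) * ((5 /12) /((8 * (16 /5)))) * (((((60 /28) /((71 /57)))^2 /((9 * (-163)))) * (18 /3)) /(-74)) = -1729918272375 /44867338819346176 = -0.00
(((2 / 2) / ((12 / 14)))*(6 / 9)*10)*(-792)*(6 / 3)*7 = -86240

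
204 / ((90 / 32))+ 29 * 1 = 1523 / 15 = 101.53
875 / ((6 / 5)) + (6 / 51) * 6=74447 / 102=729.87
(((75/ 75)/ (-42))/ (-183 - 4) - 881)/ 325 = -6919373/ 2552550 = -2.71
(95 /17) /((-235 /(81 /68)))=-1539 /54332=-0.03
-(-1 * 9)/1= 9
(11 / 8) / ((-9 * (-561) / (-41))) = -41 / 3672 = -0.01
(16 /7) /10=8 /35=0.23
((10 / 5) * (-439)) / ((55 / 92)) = -80776 / 55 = -1468.65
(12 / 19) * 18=216 / 19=11.37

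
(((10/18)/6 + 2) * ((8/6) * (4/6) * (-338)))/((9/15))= -763880/729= -1047.85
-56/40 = -7/5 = -1.40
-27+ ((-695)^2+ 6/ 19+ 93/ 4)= 483021.57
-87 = -87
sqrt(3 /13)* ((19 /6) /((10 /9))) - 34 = -32.63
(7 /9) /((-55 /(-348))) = 812 /165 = 4.92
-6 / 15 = -2 / 5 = -0.40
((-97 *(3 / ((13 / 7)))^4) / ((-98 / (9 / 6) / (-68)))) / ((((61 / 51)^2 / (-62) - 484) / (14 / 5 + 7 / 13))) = 98155975783446 / 20700785882855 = 4.74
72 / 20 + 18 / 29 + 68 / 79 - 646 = -7341722 / 11455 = -640.92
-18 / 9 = -2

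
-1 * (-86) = 86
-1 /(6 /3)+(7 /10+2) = 11 /5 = 2.20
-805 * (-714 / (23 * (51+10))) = 409.67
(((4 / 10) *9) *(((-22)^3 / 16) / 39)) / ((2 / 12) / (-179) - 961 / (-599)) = -2568800718 / 67048475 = -38.31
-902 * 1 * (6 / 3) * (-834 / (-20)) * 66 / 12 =-2068737 / 5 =-413747.40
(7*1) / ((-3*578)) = -7 / 1734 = -0.00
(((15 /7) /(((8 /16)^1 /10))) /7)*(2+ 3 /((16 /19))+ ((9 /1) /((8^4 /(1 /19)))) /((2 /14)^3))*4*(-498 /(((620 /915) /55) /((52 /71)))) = -1065337703483625 /262288768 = -4061697.77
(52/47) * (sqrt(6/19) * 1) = 52 * sqrt(114)/893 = 0.62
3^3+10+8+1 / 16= 45.06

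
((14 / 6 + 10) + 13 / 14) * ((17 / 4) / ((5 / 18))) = 28407 / 140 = 202.91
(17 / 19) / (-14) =-17 / 266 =-0.06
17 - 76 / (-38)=19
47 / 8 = 5.88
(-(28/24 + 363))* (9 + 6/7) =-50255/14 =-3589.64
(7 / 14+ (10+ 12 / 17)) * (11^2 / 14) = 46101 / 476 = 96.85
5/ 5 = 1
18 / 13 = 1.38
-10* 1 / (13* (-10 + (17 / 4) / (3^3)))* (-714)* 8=-6168960 / 13819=-446.41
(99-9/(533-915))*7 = 264789/382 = 693.16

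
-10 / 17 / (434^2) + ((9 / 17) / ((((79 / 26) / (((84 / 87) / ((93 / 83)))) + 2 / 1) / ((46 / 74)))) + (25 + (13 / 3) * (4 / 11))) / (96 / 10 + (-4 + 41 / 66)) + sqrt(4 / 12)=sqrt(3) / 3 + 173861015373265105 / 40608765236621246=4.86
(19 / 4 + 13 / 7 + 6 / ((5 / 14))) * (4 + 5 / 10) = 29493 / 280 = 105.33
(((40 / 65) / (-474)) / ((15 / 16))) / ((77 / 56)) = -512 / 508365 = -0.00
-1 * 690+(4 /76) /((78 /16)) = -511282 /741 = -689.99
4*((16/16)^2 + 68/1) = 276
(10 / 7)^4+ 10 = 34010 / 2401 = 14.16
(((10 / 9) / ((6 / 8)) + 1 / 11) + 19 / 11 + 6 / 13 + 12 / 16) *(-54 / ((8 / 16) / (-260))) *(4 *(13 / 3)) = 72457840 / 33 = 2195692.12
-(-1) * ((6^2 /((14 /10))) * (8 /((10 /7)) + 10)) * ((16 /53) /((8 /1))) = 5616 /371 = 15.14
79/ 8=9.88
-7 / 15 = -0.47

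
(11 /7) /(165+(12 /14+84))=1 /159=0.01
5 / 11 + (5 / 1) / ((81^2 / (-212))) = 21145 / 72171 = 0.29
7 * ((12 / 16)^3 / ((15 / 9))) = 567 / 320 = 1.77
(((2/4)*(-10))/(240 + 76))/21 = -5/6636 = -0.00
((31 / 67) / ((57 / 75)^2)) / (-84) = -19375 / 2031708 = -0.01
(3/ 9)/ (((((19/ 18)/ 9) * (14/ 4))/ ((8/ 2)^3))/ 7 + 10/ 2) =0.07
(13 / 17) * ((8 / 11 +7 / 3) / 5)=1313 / 2805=0.47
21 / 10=2.10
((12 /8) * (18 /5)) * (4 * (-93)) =-10044 /5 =-2008.80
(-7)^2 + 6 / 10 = 49.60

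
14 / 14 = 1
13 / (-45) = -13 / 45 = -0.29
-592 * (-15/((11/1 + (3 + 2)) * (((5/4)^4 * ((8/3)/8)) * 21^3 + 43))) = 142080/1940383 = 0.07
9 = 9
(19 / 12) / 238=19 / 2856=0.01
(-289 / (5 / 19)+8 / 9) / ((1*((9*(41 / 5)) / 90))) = -493790 / 369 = -1338.18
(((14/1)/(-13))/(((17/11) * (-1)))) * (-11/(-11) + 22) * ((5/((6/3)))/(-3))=-8855/663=-13.36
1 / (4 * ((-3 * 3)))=-1 / 36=-0.03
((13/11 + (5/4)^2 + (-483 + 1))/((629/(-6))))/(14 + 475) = 84349/9022376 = 0.01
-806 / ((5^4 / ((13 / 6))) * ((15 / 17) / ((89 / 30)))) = -7926607 / 843750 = -9.39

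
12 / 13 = 0.92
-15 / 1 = -15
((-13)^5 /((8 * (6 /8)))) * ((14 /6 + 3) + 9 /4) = -33787663 /72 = -469273.10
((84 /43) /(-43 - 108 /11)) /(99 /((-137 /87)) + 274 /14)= 63294 /74096009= 0.00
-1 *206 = -206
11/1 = 11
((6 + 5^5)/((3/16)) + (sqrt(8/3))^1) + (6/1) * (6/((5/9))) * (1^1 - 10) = 2 * sqrt(6)/3 + 241732/15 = 16117.10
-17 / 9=-1.89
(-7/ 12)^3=-343/ 1728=-0.20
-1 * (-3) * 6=18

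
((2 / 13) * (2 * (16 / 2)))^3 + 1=34965 / 2197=15.91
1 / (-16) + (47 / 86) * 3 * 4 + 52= 40245 / 688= 58.50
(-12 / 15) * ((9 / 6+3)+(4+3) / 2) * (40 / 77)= -256 / 77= -3.32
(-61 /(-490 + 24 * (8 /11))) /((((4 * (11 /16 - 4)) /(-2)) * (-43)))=-2684 /5923121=-0.00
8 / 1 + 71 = 79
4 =4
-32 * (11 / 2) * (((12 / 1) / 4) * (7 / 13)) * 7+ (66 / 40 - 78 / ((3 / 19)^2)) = -3991393 / 780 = -5117.17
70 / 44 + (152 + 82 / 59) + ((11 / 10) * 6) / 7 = 7083609 / 45430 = 155.92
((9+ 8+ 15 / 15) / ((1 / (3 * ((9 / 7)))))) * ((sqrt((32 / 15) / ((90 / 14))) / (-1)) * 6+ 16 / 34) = 3888 / 119 - 1296 * sqrt(42) / 35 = -207.30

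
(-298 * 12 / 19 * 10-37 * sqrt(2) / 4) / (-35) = 37 * sqrt(2) / 140 +7152 / 133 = 54.15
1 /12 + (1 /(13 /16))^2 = 3241 /2028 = 1.60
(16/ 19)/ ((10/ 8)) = 64/ 95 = 0.67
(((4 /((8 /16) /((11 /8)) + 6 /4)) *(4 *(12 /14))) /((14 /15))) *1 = 15840 /2009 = 7.88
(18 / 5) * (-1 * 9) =-162 / 5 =-32.40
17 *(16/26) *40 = 5440/13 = 418.46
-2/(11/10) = -20/11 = -1.82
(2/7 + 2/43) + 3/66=2501/6622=0.38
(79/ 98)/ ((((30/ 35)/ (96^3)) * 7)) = 5824512/ 49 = 118867.59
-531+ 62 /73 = -38701 /73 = -530.15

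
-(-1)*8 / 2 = 4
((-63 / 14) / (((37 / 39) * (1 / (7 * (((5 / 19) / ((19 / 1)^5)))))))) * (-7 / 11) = 85995 / 38295347134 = 0.00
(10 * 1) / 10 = 1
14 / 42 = 1 / 3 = 0.33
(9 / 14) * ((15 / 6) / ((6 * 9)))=5 / 168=0.03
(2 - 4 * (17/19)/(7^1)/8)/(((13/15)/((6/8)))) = 23175/13832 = 1.68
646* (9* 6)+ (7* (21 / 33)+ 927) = 393970 / 11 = 35815.45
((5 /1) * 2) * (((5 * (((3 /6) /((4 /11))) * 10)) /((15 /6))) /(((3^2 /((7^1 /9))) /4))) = 7700 /81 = 95.06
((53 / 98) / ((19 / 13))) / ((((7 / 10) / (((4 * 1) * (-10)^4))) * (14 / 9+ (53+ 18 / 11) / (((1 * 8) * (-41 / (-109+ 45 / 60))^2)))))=2935364889600000 / 6825018660341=430.09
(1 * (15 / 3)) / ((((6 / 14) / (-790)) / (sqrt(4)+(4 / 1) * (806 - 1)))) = -29696100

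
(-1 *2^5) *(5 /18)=-8.89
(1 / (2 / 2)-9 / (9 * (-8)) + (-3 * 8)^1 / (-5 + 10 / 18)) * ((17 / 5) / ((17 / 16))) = 522 / 25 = 20.88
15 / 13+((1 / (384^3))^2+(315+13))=13719226704319217677 / 41680286785732608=329.15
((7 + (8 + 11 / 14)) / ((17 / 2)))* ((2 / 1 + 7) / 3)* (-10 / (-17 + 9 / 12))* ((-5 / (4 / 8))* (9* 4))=-8640 / 7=-1234.29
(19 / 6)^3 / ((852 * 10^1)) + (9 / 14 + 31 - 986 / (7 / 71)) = -128425763027 / 12882240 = -9969.21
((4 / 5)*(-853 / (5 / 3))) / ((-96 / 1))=853 / 200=4.26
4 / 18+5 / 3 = 17 / 9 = 1.89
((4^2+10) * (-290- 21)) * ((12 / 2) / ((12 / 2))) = -8086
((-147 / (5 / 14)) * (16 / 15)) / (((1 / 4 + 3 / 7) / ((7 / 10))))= -1075648 / 2375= -452.90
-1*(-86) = 86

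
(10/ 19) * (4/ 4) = 10/ 19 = 0.53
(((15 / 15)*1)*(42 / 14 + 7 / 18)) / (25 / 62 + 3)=1891 / 1899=1.00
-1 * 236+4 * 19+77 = -83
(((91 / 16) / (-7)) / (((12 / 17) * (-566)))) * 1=221 / 108672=0.00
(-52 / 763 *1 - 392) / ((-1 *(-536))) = -74787 / 102242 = -0.73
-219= -219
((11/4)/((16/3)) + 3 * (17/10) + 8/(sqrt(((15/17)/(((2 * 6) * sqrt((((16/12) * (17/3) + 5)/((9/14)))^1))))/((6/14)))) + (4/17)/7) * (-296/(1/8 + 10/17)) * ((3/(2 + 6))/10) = -40256 * sqrt(255) * 77518^(1/4)/16975 - 23878653/271600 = -719.81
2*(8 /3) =16 /3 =5.33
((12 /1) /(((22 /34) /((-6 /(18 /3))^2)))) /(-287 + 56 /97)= -6596 /101871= -0.06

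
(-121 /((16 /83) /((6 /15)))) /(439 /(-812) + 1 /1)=-2038729 /3730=-546.58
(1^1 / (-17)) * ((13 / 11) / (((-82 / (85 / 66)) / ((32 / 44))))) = 130 / 163713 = 0.00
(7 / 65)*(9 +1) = 14 / 13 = 1.08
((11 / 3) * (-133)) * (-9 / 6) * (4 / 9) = 2926 / 9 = 325.11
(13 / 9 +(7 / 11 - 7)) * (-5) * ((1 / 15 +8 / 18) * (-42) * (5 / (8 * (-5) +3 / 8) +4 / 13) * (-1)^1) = 10663352 / 111267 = 95.84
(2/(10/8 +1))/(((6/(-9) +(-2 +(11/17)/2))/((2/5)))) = -544/3585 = -0.15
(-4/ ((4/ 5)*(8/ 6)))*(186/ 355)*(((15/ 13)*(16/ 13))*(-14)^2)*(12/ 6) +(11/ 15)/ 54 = -10630437611/ 9719190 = -1093.76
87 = 87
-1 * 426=-426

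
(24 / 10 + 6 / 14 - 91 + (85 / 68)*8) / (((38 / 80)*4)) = -288 / 7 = -41.14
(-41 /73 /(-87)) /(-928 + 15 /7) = -287 /41160831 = -0.00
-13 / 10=-1.30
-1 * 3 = -3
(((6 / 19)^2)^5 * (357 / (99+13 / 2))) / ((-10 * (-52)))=5396606208 / 84087573725740715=0.00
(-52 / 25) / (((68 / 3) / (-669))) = 26091 / 425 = 61.39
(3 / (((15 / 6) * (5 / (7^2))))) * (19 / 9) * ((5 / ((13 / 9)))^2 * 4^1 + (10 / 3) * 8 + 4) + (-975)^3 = -35243753537399 / 38025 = -926857423.73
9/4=2.25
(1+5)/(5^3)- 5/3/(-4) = 697/1500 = 0.46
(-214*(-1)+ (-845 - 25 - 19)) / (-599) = 675 / 599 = 1.13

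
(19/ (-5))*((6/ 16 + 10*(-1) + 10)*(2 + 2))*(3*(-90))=1539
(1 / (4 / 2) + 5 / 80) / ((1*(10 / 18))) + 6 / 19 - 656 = -995101 / 1520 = -654.67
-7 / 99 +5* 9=4448 / 99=44.93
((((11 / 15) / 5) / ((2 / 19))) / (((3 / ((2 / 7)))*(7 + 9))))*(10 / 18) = 209 / 45360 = 0.00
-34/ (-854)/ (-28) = -17/ 11956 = -0.00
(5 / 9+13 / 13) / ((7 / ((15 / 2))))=5 / 3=1.67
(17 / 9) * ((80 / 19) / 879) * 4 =0.04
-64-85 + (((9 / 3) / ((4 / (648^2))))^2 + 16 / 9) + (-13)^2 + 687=892616813035 / 9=99179645892.78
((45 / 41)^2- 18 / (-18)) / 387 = 3706 / 650547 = 0.01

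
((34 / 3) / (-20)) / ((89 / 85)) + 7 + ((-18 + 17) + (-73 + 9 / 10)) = -66.64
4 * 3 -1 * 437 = -425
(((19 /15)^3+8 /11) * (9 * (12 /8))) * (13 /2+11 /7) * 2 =11576737 /19250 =601.39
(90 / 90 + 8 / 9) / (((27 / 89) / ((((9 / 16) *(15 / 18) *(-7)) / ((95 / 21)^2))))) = -1.00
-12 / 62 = -6 / 31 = -0.19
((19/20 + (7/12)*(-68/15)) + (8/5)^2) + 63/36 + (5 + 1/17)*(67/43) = 80309/7650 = 10.50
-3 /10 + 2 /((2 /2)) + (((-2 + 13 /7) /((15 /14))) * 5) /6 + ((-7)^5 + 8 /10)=-302483 /18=-16804.61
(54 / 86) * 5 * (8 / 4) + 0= 270 / 43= 6.28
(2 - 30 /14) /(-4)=1 /28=0.04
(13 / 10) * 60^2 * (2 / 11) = 9360 / 11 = 850.91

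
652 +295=947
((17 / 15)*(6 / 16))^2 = 289 / 1600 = 0.18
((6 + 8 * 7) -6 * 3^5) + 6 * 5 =-1366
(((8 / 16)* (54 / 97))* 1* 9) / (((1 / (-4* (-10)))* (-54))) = -180 / 97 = -1.86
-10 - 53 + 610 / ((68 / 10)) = 454 / 17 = 26.71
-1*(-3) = 3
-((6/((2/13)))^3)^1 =-59319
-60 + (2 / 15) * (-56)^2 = 5372 / 15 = 358.13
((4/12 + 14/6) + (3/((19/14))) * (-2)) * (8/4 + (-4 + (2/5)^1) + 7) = -180/19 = -9.47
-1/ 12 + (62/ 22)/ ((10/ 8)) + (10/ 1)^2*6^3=14257433/ 660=21602.17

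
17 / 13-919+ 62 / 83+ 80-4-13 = -853.95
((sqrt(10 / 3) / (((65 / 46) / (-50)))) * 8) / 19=-3680 * sqrt(30) / 741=-27.20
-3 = -3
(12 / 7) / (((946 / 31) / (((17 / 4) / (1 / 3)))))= 4743 / 6622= 0.72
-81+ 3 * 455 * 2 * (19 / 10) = 5106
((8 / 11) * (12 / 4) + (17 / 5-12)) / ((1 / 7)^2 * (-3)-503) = 17297 / 1355750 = 0.01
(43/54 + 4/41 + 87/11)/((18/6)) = 214387/73062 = 2.93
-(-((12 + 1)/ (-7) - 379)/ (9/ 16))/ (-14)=21328/ 441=48.36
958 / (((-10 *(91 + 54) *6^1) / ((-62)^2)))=-920638 / 2175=-423.28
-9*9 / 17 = -81 / 17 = -4.76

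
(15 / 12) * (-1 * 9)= -45 / 4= -11.25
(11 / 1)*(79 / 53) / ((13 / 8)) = 6952 / 689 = 10.09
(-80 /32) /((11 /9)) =-45 /22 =-2.05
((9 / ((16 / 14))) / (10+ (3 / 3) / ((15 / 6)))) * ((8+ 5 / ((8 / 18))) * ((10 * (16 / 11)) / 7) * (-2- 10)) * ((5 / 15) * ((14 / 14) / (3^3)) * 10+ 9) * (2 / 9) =-258650 / 351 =-736.89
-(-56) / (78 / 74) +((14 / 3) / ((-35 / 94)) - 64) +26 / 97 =-437638 / 18915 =-23.14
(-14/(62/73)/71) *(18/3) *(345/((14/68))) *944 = -4850026560/2201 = -2203555.91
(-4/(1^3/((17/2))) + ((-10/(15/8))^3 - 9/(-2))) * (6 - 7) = 9785/54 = 181.20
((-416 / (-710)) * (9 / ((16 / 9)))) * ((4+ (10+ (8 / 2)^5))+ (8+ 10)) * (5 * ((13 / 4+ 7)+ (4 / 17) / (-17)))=3289479336 / 20519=160313.82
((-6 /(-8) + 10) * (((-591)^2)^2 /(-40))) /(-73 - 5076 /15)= 5245880329323 /65824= 79695556.78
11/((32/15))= 165/32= 5.16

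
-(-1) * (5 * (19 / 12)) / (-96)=-95 / 1152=-0.08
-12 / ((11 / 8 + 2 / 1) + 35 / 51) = -4896 / 1657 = -2.95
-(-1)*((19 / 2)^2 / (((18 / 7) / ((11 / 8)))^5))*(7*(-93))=-212041350506909 / 82556485632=-2568.44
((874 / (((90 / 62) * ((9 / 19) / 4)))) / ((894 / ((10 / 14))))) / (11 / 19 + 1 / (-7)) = 9780934 / 1050003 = 9.32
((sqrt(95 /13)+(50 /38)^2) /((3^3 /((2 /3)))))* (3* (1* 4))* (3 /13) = 5000 /42237+8* sqrt(1235) /1521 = 0.30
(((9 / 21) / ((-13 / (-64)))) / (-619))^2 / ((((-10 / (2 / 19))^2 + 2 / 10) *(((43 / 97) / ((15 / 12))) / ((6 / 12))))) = 620800 / 342047855736041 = 0.00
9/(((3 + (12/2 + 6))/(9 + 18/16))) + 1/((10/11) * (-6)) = 707/120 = 5.89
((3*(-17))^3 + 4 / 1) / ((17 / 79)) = -10479113 / 17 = -616418.41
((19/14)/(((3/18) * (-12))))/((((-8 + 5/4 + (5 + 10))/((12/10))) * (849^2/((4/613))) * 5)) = -152/850563200025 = -0.00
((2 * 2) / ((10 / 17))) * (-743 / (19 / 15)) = -3988.74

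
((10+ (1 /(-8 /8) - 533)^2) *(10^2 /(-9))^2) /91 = 407380000 /1053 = 386875.59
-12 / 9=-4 / 3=-1.33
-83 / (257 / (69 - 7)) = -5146 / 257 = -20.02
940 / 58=470 / 29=16.21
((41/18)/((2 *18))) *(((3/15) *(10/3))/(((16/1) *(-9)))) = -41/139968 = -0.00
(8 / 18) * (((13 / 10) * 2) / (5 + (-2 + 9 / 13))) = 169 / 540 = 0.31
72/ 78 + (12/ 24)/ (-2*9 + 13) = 107/ 130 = 0.82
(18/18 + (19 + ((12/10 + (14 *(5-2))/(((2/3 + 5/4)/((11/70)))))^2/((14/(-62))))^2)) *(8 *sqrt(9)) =1879538474865504/8570130625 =219312.70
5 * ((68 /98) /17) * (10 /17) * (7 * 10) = 8.40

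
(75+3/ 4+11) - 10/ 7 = 2389/ 28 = 85.32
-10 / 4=-5 / 2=-2.50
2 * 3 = 6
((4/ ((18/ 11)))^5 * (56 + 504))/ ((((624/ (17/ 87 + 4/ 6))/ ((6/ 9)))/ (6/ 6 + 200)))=9047.97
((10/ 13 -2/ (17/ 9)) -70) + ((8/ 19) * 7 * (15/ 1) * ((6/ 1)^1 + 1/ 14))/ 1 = 831954/ 4199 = 198.13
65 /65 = 1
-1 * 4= -4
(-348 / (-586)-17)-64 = -23559 / 293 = -80.41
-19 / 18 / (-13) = 19 / 234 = 0.08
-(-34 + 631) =-597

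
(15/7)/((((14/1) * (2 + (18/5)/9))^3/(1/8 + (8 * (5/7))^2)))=0.00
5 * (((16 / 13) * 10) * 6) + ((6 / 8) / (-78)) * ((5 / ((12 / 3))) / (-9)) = 1382405 / 3744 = 369.23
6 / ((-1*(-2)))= 3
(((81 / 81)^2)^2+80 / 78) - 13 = -428 / 39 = -10.97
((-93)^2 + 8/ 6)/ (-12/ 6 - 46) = -25951/ 144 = -180.22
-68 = -68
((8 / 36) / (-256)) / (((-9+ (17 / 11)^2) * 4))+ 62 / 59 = 228563939 / 217497600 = 1.05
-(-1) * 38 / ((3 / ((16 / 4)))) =152 / 3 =50.67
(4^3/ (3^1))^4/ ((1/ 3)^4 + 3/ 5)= 10485760/ 31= 338250.32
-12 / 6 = -2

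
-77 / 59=-1.31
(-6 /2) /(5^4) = -3 /625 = -0.00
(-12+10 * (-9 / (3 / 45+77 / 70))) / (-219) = 208 / 511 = 0.41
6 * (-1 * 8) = -48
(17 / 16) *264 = 561 / 2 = 280.50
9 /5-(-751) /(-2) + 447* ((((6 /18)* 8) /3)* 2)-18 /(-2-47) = 421.33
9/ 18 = 0.50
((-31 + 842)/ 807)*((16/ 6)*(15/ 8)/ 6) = 4055/ 4842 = 0.84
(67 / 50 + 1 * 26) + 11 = 38.34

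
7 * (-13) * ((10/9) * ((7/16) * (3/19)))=-3185/456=-6.98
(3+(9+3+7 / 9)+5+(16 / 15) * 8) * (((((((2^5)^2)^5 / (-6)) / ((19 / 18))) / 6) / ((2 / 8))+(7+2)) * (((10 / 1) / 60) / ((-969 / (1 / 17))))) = 2970123954250616563 / 84506490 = 35146696475.63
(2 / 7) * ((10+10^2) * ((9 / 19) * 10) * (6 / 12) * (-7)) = -9900 / 19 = -521.05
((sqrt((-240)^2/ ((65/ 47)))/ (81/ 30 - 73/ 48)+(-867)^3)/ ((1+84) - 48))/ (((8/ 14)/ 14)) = -31934003787/ 74+282240* sqrt(3055)/ 136123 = -431540477.11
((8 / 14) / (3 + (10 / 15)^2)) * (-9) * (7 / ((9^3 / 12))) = -16 / 93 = -0.17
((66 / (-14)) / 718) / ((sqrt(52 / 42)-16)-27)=33 * sqrt(546) / 195023878 + 4257 / 27860554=0.00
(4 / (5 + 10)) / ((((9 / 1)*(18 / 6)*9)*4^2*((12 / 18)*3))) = 0.00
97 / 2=48.50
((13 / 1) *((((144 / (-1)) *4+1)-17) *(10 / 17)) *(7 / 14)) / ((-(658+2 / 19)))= 91390 / 26571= 3.44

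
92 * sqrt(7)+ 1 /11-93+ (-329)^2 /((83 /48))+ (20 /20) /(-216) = 92 * sqrt(7)+ 12326346239 /197208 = 62747.70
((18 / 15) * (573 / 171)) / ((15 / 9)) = 1146 / 475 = 2.41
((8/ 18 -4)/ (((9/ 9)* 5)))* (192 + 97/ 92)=-142088/ 1035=-137.28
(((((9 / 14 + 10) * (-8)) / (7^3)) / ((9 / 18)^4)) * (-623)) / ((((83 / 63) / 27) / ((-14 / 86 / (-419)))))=206235072 / 10467877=19.70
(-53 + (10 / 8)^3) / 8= -3267 / 512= -6.38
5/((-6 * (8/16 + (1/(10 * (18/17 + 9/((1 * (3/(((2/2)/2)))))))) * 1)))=-725/469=-1.55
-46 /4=-11.50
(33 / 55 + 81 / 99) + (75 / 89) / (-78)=179117 / 127270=1.41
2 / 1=2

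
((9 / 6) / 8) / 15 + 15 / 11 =1211 / 880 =1.38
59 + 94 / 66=60.42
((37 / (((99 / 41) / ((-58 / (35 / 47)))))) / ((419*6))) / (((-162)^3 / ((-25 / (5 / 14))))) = -2067671 / 264536449452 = -0.00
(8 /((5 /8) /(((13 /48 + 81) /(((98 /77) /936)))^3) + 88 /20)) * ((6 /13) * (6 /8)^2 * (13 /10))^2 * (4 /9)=379651173281434206009 /4124605339353855846320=0.09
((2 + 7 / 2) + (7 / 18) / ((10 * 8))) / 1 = 7927 / 1440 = 5.50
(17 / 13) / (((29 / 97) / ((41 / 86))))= 67609 / 32422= 2.09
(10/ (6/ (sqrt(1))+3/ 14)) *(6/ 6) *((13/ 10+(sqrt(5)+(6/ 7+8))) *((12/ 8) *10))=299.15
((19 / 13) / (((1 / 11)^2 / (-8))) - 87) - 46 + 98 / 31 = -622477 / 403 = -1544.61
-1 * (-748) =748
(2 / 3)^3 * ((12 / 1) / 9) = 32 / 81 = 0.40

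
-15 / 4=-3.75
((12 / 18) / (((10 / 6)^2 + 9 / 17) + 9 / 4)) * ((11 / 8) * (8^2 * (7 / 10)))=125664 / 17005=7.39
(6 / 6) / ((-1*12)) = -0.08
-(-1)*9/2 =9/2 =4.50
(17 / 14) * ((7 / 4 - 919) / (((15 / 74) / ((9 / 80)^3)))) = -560795643 / 71680000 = -7.82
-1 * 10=-10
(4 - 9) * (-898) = 4490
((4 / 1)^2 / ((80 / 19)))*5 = 19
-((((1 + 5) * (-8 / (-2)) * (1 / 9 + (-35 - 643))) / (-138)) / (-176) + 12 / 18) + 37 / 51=112825 / 154836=0.73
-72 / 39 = -24 / 13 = -1.85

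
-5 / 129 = -0.04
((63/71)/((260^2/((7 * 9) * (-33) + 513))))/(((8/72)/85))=-7547337/479960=-15.72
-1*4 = -4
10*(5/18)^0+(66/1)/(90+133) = 2296/223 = 10.30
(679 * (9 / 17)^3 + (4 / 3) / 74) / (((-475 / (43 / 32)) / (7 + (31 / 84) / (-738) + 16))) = -673830143171077 / 102772985898240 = -6.56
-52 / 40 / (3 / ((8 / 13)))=-4 / 15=-0.27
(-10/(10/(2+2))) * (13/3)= -52/3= -17.33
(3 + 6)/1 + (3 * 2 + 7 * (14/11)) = 263/11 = 23.91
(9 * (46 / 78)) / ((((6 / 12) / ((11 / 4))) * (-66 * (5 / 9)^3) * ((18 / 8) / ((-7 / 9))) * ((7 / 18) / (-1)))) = -3726 / 1625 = -2.29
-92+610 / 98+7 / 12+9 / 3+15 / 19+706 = 6978001 / 11172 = 624.60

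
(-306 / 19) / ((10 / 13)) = -1989 / 95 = -20.94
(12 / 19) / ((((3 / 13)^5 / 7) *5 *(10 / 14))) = 72773428 / 38475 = 1891.45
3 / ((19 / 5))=0.79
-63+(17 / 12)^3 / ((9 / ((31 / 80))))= -78229777 / 1244160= -62.88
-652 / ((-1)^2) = -652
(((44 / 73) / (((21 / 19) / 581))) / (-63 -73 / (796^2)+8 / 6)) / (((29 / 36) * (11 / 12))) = -1726639082496 / 248153001943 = -6.96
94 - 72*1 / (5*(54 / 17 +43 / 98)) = 2710858 / 30115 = 90.02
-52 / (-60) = 13 / 15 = 0.87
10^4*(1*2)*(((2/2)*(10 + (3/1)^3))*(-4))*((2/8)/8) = -92500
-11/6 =-1.83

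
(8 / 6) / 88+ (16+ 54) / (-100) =-113 / 165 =-0.68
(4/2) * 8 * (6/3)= 32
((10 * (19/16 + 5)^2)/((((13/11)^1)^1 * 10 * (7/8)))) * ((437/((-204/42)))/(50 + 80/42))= -989381547/15416960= -64.17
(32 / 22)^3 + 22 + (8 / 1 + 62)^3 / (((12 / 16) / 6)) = 3652297378 / 1331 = 2744025.08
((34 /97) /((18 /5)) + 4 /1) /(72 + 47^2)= 3577 /1991313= 0.00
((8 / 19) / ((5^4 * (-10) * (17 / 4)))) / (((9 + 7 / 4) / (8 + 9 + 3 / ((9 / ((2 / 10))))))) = -16384 / 651046875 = -0.00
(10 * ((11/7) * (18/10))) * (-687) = -19432.29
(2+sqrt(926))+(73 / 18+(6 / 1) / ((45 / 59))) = 1253 / 90+sqrt(926) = 44.35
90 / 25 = 18 / 5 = 3.60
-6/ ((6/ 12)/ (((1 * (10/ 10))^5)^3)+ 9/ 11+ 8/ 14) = -308/ 97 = -3.18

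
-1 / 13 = -0.08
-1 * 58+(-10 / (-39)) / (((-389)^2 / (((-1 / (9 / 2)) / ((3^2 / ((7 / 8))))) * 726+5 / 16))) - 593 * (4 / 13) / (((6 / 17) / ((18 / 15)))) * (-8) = 4904.95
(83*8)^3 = 292754944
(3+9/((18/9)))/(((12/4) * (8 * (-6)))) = -5/96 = -0.05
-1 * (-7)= 7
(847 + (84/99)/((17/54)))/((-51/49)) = -7785757/9537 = -816.37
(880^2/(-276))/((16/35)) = -423500/69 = -6137.68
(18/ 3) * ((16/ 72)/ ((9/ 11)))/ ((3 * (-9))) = -44/ 729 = -0.06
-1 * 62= -62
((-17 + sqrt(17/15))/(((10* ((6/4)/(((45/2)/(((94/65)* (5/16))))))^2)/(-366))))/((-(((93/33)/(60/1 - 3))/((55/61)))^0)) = -1514185920/2209 + 5937984* sqrt(255)/2209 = -642536.86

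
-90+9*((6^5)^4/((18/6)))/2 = 5484237660094374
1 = 1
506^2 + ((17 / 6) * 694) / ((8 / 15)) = 2077783 / 8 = 259722.88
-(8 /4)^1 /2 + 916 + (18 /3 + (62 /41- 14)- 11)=36798 /41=897.51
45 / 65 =9 / 13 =0.69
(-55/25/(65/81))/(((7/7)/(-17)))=15147/325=46.61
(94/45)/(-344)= -47/7740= -0.01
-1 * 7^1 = -7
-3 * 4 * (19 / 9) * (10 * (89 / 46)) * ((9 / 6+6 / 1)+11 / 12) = -853955 / 207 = -4125.39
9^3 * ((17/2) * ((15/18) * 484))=2499255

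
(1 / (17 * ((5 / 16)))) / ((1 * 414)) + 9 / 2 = 4.50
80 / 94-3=-101 / 47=-2.15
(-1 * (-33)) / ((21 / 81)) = 891 / 7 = 127.29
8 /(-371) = -8 /371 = -0.02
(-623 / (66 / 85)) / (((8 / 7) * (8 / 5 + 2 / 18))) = -794325 / 1936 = -410.29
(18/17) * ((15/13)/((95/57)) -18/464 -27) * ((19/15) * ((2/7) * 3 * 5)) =-13587831/89726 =-151.44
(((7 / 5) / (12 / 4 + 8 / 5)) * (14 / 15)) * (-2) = -196 / 345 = -0.57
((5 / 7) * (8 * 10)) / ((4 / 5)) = 500 / 7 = 71.43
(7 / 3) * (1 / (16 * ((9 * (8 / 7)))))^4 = 0.00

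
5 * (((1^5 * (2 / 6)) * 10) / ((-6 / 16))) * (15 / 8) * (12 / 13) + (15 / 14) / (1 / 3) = -13415 / 182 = -73.71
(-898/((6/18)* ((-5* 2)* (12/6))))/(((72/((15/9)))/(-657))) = -32777/16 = -2048.56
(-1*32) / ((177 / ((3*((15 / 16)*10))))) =-300 / 59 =-5.08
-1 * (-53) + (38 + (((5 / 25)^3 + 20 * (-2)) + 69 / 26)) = 174401 / 3250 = 53.66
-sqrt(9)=-3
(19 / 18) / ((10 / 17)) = 323 / 180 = 1.79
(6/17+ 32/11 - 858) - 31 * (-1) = -154039/187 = -823.74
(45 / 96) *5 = 2.34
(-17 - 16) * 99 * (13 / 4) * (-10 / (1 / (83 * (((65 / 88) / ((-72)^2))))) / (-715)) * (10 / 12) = -26975 / 18432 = -1.46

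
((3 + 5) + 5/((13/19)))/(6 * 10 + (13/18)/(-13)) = 0.26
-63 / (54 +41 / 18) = -1134 / 1013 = -1.12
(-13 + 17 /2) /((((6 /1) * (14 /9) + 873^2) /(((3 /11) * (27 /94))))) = -2187 /4728306220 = -0.00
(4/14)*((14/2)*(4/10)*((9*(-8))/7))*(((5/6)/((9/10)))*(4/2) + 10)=-2048/21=-97.52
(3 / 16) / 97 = 3 / 1552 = 0.00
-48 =-48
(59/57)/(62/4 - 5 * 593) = -118/336243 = -0.00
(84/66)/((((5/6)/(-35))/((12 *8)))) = -56448/11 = -5131.64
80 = 80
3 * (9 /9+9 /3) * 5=60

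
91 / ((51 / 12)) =364 / 17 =21.41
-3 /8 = -0.38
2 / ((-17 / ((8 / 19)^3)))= -1024 / 116603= -0.01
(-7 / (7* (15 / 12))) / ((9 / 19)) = -76 / 45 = -1.69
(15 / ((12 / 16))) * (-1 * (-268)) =5360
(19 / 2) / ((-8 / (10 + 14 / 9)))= -247 / 18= -13.72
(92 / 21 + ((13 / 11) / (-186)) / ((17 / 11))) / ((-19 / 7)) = -96877 / 60078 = -1.61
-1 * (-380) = 380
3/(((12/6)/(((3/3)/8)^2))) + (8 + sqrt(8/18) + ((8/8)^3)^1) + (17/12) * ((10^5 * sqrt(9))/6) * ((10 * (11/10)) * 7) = 2094403721/384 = 5454176.36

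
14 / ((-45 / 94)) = -1316 / 45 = -29.24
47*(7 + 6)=611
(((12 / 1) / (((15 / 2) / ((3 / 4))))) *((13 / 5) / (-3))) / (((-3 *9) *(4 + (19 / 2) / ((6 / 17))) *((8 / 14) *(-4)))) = -13 / 23850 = -0.00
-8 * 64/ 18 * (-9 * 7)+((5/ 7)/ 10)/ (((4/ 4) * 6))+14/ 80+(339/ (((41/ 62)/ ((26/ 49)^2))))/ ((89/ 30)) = 1935364892059/ 1051349880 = 1840.84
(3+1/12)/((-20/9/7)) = -777/80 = -9.71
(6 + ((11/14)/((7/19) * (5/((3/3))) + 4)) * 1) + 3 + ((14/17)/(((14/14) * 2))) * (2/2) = 252193/26418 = 9.55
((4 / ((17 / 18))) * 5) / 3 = 120 / 17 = 7.06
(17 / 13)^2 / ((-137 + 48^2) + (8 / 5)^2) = 7225 / 9166391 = 0.00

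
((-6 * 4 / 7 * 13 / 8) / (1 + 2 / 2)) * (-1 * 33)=1287 / 14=91.93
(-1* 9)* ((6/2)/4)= -27/4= -6.75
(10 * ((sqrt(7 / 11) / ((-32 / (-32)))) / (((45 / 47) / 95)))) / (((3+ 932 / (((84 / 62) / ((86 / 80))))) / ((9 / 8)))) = 468825 * sqrt(77) / 3430339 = 1.20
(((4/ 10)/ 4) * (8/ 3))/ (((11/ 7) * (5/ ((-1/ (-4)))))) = 0.01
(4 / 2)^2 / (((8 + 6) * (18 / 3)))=1 / 21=0.05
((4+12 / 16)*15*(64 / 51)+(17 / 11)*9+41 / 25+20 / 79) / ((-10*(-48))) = 4857271 / 22159500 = 0.22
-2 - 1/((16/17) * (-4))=-111/64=-1.73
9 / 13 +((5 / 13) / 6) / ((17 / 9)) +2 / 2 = 763 / 442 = 1.73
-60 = -60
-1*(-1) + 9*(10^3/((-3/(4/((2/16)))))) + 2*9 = -95981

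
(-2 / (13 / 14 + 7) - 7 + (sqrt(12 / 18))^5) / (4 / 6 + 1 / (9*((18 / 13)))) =-43470 / 4477 + 24*sqrt(6) / 121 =-9.22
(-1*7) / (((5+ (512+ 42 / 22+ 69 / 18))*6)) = -77 / 34501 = -0.00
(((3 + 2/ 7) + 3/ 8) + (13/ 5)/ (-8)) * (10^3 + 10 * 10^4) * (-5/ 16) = -5895875/ 56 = -105283.48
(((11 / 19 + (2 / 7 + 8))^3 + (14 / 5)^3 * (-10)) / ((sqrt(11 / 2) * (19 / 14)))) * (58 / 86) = 101.09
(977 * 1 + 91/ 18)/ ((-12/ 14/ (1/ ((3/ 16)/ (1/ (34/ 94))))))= -23262932/ 1377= -16893.92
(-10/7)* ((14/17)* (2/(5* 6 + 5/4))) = -32/425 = -0.08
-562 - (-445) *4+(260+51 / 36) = 17753 / 12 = 1479.42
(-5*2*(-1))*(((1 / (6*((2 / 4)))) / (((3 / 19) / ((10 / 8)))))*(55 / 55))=475 / 18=26.39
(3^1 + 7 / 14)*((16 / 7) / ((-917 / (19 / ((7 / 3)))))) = -456 / 6419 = -0.07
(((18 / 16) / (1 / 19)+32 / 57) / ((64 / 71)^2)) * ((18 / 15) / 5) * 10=64.79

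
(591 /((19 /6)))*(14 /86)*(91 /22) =1129401 /8987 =125.67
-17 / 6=-2.83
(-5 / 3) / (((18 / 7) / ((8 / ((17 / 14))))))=-4.27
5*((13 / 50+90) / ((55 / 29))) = 130877 / 550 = 237.96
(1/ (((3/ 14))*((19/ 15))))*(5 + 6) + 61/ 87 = 68149/ 1653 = 41.23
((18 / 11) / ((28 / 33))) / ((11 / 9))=243 / 154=1.58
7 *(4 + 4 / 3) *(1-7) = -224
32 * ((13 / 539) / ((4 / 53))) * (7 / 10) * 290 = 159848 / 77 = 2075.95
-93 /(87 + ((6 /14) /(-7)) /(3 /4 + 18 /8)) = -4557 /4262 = -1.07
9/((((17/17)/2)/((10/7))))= 180/7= 25.71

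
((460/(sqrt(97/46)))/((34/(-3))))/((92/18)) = -135*sqrt(4462)/1649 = -5.47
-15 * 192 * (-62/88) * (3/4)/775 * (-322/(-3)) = 11592/55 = 210.76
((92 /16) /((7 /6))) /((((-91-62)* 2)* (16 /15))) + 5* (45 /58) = 853465 /220864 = 3.86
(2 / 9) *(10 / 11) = 20 / 99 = 0.20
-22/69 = -0.32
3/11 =0.27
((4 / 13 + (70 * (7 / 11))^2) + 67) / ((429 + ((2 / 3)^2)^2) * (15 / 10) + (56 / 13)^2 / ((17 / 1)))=38513106450 / 12105951869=3.18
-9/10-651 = -6519/10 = -651.90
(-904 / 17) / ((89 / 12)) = -10848 / 1513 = -7.17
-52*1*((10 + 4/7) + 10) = -7488/7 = -1069.71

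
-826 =-826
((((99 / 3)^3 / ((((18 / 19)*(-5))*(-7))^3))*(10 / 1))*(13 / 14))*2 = 118681277 / 6482700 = 18.31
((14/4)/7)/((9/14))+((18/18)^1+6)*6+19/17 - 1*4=6104/153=39.90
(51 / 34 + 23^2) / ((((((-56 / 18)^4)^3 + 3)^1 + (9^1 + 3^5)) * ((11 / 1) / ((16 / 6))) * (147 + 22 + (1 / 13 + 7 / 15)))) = 77911011933648660 / 84477240098409171885641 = 0.00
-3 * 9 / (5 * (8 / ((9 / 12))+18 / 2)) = -81 / 295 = -0.27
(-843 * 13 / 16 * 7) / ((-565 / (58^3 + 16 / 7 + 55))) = 1656197.06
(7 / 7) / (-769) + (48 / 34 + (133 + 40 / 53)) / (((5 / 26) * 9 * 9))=162306959 / 18707463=8.68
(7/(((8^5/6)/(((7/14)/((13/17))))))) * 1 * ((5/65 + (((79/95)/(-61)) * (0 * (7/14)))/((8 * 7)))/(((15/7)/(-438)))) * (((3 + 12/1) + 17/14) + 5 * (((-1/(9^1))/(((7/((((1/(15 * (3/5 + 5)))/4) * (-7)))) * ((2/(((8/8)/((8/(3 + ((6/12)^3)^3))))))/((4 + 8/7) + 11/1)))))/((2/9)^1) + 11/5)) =-1302523166957/3629247365120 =-0.36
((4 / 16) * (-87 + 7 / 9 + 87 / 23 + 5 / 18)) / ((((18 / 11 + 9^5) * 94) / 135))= -1870825 / 3744912624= -0.00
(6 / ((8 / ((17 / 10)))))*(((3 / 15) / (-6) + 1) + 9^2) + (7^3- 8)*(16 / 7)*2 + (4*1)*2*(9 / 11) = 50588431 / 30800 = 1642.48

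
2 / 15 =0.13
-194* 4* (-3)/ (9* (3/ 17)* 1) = 1465.78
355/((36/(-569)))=-201995/36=-5610.97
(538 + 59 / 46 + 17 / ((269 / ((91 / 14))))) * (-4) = -13356332 / 6187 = -2158.77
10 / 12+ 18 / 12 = 7 / 3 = 2.33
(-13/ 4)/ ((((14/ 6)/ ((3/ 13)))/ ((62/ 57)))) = -93/ 266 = -0.35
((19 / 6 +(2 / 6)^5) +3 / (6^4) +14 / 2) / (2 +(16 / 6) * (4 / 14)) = 276871 / 75168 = 3.68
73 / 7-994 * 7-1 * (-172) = -47429 / 7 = -6775.57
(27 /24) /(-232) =-9 /1856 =-0.00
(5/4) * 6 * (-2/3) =-5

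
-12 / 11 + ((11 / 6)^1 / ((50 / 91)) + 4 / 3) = 3.58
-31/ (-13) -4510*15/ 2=-439694/ 13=-33822.62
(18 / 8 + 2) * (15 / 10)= 51 / 8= 6.38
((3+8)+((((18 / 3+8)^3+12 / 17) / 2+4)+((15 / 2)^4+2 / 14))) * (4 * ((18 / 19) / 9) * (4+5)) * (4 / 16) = 77995503 / 18088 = 4312.00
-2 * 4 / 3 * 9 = -24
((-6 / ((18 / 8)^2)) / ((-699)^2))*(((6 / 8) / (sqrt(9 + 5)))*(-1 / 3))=4*sqrt(14) / 92345589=0.00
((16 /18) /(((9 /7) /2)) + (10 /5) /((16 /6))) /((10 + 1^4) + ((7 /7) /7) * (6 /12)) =4837 /25110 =0.19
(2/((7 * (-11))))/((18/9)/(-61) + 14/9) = -549/32186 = -0.02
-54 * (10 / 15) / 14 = -2.57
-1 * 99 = -99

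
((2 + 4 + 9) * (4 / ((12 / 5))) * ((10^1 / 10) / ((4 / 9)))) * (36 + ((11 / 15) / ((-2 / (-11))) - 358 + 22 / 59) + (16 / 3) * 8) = -7299315 / 472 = -15464.65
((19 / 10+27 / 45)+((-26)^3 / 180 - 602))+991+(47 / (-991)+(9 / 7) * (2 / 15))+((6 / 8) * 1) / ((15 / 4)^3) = 4588728409 / 15608250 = 293.99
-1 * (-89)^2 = -7921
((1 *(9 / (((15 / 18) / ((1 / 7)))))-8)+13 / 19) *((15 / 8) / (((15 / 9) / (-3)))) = 103653 / 5320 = 19.48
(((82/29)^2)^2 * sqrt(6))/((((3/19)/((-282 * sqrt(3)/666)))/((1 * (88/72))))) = -444119204848 * sqrt(2)/706573719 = -888.91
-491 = -491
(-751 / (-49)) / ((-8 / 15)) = -11265 / 392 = -28.74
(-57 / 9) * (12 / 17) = -76 / 17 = -4.47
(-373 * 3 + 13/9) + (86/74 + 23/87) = -10778458/9657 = -1116.13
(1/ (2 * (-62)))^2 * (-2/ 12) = -0.00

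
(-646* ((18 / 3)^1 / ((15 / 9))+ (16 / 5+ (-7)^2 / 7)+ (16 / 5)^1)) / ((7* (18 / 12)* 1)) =-21964 / 21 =-1045.90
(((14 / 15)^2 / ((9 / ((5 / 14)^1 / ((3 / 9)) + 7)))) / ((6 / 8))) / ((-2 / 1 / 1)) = -3164 / 6075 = -0.52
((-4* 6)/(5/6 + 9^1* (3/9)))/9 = -16/23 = -0.70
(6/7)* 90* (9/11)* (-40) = -194400/77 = -2524.68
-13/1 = -13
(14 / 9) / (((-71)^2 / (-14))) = -196 / 45369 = -0.00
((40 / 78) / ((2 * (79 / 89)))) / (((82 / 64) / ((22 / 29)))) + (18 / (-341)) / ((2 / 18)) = -379799098 / 1249188369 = -0.30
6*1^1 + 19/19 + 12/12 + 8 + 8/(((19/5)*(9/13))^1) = 3256/171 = 19.04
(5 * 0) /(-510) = 0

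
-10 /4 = -5 /2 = -2.50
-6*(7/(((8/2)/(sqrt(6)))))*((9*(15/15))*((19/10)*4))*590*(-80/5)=6779808*sqrt(6)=16607070.15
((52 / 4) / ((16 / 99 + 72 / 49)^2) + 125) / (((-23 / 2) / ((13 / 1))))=-105701525969 / 719897056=-146.83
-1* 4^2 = -16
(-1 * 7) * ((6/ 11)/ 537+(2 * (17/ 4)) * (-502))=58812047/ 1969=29868.99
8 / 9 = 0.89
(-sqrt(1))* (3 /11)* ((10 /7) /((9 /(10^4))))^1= -100000 /231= -432.90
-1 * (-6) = 6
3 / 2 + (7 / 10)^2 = 199 / 100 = 1.99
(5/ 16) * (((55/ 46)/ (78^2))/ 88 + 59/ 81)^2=1077124042527245/ 6496494119092224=0.17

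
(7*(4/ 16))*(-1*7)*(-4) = 49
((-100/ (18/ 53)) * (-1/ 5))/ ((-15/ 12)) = -424/ 9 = -47.11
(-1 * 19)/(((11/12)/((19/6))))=-722/11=-65.64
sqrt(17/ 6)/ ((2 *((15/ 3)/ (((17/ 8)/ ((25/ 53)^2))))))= 47753 *sqrt(102)/ 300000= 1.61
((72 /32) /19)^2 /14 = 81 /80864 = 0.00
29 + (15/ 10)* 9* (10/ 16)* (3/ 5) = 545/ 16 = 34.06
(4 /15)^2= 16 /225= 0.07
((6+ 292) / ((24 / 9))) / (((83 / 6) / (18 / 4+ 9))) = 109.06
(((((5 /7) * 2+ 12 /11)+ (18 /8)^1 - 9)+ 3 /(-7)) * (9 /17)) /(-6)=615 /1496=0.41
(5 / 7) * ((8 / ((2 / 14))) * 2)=80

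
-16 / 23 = -0.70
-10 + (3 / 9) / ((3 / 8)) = -82 / 9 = -9.11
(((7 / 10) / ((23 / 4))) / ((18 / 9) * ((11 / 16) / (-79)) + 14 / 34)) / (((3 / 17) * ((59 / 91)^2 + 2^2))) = 21175113232 / 53507907825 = 0.40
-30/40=-3/4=-0.75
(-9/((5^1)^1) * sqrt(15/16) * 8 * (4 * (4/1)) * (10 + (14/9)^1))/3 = -3328 * sqrt(15)/15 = -859.29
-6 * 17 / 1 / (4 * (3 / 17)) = -289 / 2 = -144.50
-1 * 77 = -77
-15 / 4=-3.75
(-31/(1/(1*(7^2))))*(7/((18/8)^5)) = -10888192/59049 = -184.39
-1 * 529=-529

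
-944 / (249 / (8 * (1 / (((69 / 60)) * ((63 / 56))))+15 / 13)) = -18639280 / 670059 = -27.82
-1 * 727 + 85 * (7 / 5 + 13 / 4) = -1327 / 4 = -331.75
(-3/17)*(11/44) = -3/68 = -0.04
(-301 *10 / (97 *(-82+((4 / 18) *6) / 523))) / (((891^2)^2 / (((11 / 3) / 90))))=157423 / 6435105453271297242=0.00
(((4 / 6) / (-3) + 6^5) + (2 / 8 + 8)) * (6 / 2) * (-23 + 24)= 280225 / 12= 23352.08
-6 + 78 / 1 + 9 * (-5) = 27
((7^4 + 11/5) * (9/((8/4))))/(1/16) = 865152/5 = 173030.40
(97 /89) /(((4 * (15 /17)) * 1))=1649 /5340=0.31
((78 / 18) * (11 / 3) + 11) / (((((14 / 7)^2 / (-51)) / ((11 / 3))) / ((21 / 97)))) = -158389 / 582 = -272.15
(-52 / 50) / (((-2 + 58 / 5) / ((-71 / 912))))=923 / 109440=0.01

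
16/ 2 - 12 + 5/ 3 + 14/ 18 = -14/ 9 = -1.56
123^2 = 15129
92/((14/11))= 506/7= 72.29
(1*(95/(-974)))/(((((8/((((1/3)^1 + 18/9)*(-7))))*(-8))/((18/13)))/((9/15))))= -8379/405184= -0.02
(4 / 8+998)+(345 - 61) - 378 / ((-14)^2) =8964 / 7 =1280.57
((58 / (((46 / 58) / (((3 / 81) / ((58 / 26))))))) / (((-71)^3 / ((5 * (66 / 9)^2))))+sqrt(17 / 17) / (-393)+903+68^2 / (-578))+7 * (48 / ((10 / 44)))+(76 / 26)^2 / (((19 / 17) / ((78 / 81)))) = 40551705787106374 / 17033104390185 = 2380.76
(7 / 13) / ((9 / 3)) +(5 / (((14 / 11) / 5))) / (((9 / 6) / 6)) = 21499 / 273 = 78.75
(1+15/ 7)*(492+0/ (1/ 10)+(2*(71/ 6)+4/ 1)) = 1633.24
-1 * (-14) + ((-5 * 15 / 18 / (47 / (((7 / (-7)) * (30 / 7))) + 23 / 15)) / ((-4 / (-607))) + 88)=191339 / 1132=169.03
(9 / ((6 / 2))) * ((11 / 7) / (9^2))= 11 / 189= 0.06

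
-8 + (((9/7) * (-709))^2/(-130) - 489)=-43883051/6370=-6889.02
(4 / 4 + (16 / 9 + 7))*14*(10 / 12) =3080 / 27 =114.07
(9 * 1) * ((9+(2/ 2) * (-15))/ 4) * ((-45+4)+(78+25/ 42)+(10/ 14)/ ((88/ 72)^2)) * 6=-5224203/ 1694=-3083.95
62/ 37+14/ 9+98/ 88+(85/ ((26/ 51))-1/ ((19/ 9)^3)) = 223367165773/ 1306474884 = 170.97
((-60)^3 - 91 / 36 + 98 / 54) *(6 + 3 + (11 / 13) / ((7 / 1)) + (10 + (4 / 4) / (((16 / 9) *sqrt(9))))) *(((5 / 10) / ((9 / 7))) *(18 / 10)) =-218607409567 / 74880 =-2919436.56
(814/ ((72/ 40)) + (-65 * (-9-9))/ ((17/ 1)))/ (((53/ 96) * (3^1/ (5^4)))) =196621.04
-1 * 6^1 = -6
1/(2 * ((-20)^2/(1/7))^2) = 1/15680000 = 0.00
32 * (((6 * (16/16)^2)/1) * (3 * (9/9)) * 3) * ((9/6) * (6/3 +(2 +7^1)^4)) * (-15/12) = -21264120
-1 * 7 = -7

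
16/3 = 5.33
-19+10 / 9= -161 / 9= -17.89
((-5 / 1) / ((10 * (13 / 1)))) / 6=-1 / 156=-0.01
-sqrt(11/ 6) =-sqrt(66)/ 6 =-1.35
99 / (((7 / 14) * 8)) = 99 / 4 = 24.75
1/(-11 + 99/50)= -50/451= -0.11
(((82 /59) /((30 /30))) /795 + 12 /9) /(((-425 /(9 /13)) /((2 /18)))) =-20874 /86383375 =-0.00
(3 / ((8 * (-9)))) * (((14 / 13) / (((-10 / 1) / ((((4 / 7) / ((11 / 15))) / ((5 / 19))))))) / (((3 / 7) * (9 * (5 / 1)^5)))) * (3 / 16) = 133 / 643500000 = 0.00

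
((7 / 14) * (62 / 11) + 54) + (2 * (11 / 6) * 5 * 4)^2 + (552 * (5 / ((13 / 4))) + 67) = 8173514 / 1287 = 6350.83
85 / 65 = 17 / 13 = 1.31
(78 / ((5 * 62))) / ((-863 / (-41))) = 1599 / 133765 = 0.01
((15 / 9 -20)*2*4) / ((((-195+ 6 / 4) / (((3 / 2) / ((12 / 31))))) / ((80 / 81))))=272800 / 94041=2.90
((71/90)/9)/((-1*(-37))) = 71/29970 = 0.00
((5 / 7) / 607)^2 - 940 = -16970760915 / 18054001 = -940.00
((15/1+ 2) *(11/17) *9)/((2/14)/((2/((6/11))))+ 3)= 32.58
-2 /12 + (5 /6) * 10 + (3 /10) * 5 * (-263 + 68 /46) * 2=-107143 /138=-776.40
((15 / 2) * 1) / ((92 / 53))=795 / 184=4.32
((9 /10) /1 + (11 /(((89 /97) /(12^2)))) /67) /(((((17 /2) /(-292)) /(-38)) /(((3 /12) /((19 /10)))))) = 4580.43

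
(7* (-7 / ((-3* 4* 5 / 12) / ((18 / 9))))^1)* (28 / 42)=13.07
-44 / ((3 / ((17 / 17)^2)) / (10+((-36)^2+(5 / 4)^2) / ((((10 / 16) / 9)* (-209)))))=1164.55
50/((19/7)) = 350/19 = 18.42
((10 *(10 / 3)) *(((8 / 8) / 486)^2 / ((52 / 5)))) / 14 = 125 / 128963016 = 0.00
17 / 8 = 2.12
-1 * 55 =-55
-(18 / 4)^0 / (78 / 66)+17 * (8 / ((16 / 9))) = 1967 / 26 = 75.65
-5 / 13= -0.38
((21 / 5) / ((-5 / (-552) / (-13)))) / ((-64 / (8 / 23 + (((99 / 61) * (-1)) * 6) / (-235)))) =52556049 / 1433500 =36.66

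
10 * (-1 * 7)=-70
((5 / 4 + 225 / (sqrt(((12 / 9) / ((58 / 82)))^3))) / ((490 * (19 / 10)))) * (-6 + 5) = -19575 * sqrt(3567) / 12520088 - 5 / 3724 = -0.09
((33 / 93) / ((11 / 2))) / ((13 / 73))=146 / 403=0.36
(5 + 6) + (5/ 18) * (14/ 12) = 11.32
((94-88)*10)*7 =420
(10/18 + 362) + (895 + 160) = 12758/9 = 1417.56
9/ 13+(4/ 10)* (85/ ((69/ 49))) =22279/ 897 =24.84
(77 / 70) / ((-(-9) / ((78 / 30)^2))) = 1859 / 2250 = 0.83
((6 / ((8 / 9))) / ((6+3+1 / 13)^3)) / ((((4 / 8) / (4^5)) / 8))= 30371328 / 205379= 147.88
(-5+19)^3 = 2744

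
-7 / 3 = -2.33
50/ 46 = 25/ 23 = 1.09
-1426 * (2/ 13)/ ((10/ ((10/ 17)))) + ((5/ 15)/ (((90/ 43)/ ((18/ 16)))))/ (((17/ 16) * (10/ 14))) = -209987/ 16575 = -12.67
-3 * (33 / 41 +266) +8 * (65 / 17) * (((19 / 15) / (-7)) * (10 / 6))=-35552087 / 43911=-809.64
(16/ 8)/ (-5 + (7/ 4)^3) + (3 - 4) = 105/ 23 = 4.57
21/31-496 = -495.32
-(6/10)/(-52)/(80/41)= 123/20800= 0.01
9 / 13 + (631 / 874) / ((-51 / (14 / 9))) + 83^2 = 6889.67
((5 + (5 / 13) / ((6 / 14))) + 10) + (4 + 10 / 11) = 20.81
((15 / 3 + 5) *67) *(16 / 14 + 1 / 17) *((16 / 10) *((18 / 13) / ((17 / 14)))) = 424512 / 289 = 1468.90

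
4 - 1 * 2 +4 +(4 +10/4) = 25/2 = 12.50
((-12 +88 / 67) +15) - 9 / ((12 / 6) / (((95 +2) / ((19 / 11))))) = -632419 / 2546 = -248.40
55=55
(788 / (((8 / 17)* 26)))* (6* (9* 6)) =271269 / 13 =20866.85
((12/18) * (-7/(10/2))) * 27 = -126/5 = -25.20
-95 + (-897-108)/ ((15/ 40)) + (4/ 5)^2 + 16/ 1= -68959/ 25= -2758.36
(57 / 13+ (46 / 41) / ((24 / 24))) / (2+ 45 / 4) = 11740 / 28249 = 0.42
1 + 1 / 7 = 8 / 7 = 1.14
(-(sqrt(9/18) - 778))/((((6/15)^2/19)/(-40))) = -3695500+ 2375*sqrt(2) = -3692141.24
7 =7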